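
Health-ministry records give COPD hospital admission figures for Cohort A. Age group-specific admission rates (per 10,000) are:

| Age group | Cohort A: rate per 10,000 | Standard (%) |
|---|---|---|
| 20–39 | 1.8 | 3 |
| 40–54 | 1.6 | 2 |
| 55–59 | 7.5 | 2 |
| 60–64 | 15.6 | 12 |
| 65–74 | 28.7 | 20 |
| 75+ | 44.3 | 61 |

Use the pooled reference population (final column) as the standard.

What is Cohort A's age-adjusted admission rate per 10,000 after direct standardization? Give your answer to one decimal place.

34.9

Standard weights: 0.03, 0.02, 0.02, 0.12, 0.20, 0.61.
Standardized rate: 0.0300×1.8 + 0.0200×1.6 + 0.0200×7.5 + 0.1200×15.6 + 0.2000×28.7 + 0.6100×44.3 = 34.8710 per 10,000.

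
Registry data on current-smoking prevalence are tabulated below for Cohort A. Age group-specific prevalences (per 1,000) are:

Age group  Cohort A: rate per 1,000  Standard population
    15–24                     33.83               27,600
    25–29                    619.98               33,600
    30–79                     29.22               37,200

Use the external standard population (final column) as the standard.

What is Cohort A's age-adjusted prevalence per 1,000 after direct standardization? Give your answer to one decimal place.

Standard total = 98,400; weights = 0.2805, 0.3415, 0.3780.
Standardized rate: 0.2805×33.83 + 0.3415×619.98 + 0.3780×29.22 = 232.2360 per 1,000.

232.2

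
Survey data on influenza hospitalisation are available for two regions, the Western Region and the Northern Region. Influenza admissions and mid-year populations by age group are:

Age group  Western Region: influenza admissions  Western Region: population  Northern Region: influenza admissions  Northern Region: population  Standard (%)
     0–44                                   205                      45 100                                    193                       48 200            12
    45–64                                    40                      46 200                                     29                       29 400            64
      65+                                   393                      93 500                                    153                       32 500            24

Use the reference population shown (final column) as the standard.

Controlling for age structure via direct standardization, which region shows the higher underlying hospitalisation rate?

Northern Region

Age-specific rates per 100 000 for the Western Region: 454.55, 86.58, 420.32.
For the Northern Region: 400.41, 98.64, 470.77.
Standard weights: 0.12, 0.64, 0.24.
The Western Region: 0.1200×454.55 + 0.6400×86.58 + 0.2400×420.32 = 210.8337 per 100 000.
The Northern Region: 0.1200×400.41 + 0.6400×98.64 + 0.2400×470.77 = 224.1637 per 100 000.
The crude rates (345.24 vs 340.60) would put the Western Region higher, but that reflects its age composition; once standardized to a common age structure, the Northern Region has the higher underlying rate.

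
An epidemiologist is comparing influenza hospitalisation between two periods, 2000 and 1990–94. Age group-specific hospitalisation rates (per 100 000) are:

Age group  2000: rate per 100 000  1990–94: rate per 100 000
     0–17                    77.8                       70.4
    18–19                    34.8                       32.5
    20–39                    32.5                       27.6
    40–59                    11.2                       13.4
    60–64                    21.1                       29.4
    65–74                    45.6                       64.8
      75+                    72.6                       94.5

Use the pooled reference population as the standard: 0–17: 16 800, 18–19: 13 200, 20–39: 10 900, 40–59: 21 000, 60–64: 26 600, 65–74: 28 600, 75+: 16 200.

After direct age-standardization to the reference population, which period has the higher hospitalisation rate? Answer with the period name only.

1990–94

Standard total = 133 300; weights = 0.1260, 0.0990, 0.0818, 0.1575, 0.1995, 0.2146, 0.1215.
2000: 0.1260×77.8 + 0.0990×34.8 + 0.0818×32.5 + 0.1575×11.2 + 0.1995×21.1 + 0.2146×45.6 + 0.1215×72.6 = 40.4905 per 100 000.
1990–94: 0.1260×70.4 + 0.0990×32.5 + 0.0818×27.6 + 0.1575×13.4 + 0.1995×29.4 + 0.2146×64.8 + 0.1215×94.5 = 47.7133 per 100 000.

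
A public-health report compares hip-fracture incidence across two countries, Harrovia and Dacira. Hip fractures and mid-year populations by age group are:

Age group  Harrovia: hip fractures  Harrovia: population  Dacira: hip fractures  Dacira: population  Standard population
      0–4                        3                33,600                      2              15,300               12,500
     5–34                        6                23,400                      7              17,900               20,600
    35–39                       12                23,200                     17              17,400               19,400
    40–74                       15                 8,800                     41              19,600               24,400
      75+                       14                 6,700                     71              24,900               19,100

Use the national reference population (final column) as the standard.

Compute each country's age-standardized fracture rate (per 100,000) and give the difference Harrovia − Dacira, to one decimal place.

-37.7

Age-specific rates per 100,000 for Harrovia: 8.93, 25.64, 51.72, 170.45, 208.96.
For Dacira: 13.07, 39.11, 97.70, 209.18, 285.14.
Standard total = 96,000; weights = 0.1302, 0.2146, 0.2021, 0.2542, 0.1990.
Harrovia: 0.1302×8.93 + 0.2146×25.64 + 0.2021×51.72 + 0.2542×170.45 + 0.1990×208.96 = 102.0145 per 100,000.
Dacira: 0.1302×13.07 + 0.2146×39.11 + 0.2021×97.70 + 0.2542×209.18 + 0.1990×285.14 = 139.7360 per 100,000.
Difference = 102.0145 − 139.7360 = -37.7214.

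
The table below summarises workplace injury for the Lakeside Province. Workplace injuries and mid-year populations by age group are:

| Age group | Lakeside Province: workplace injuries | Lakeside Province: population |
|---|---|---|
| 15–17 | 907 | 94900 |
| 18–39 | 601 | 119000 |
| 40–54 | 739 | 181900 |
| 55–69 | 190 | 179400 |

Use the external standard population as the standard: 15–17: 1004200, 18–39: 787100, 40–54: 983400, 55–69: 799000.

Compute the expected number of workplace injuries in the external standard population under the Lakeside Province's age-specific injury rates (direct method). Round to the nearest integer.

Age-specific rates per 10000 for the Lakeside Province: 95.57, 50.50, 40.63, 10.59.
Expected workplace injuries = Σ (standard pop × age-specific rate ÷ 10000)
= 1004200×95.57/10000 + 787100×50.50/10000 + 983400×40.63/10000 + 799000×10.59/10000
= 9597.57 + 3975.19 + 3995.23 + 846.21 = 18414.20.

18414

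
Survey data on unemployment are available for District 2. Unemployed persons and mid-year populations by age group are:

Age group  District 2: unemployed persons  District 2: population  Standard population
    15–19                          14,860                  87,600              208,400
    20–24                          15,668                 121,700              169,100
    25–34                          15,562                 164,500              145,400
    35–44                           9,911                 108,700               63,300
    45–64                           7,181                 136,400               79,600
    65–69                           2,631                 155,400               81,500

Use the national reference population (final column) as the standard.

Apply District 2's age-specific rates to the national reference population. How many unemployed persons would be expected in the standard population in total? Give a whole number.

82219

Age-specific rates per 1,000 for District 2: 169.635, 128.743, 94.602, 91.178, 52.647, 16.931.
Expected unemployed persons = Σ (standard pop × age-specific rate ÷ 1,000)
= 208,400×169.635/1,000 + 169,100×128.743/1,000 + 145,400×94.602/1,000 + 63,300×91.178/1,000 + 79,600×52.647/1,000 + 81,500×16.931/1,000
= 35351.87 + 21770.41 + 13755.11 + 5771.54 + 4190.67 + 1379.84 = 82219.43.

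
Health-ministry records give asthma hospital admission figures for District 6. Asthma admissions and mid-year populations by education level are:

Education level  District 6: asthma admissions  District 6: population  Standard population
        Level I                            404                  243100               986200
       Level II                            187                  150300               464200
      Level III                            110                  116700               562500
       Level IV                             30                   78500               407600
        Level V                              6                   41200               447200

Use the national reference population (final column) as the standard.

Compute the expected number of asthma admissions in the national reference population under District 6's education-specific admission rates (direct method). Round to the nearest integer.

2968

Education-specific rates per 10000 for District 6: 16.62, 12.44, 9.43, 3.82, 1.46.
Expected asthma admissions = Σ (standard pop × education-specific rate ÷ 10000)
= 986200×16.62/10000 + 464200×12.44/10000 + 562500×9.43/10000 + 407600×3.82/10000 + 447200×1.46/10000
= 1638.93 + 577.55 + 530.21 + 155.77 + 65.13 = 2967.58.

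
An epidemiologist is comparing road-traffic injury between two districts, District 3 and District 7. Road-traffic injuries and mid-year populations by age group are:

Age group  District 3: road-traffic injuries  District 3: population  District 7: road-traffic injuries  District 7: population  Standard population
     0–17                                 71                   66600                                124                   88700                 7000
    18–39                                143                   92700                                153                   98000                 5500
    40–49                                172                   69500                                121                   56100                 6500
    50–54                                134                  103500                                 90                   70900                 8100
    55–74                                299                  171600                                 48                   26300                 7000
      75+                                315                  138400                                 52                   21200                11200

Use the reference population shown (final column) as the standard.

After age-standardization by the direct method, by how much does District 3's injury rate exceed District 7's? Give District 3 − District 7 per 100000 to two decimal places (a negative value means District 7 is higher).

Age-specific rates per 100000 for District 3: 106.61, 154.26, 247.48, 129.47, 174.24, 227.60.
For District 7: 139.80, 156.12, 215.69, 126.94, 182.51, 245.28.
Standard total = 45300; weights = 0.1545, 0.1214, 0.1435, 0.1788, 0.1545, 0.2472.
District 3: 0.1545×106.61 + 0.1214×154.26 + 0.1435×247.48 + 0.1788×129.47 + 0.1545×174.24 + 0.2472×227.60 = 177.0605 per 100000.
District 7: 0.1545×139.80 + 0.1214×156.12 + 0.1435×215.69 + 0.1788×126.94 + 0.1545×182.51 + 0.2472×245.28 = 183.0499 per 100000.
Difference = 177.0605 − 183.0499 = -5.9894.

-5.99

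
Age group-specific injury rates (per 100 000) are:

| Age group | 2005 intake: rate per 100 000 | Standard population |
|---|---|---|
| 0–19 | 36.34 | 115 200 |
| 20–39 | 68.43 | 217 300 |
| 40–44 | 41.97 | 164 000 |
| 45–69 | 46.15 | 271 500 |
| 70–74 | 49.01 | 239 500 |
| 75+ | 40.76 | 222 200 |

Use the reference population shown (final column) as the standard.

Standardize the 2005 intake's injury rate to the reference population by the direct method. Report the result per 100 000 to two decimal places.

48.19

Standard total = 1 229 700; weights = 0.0937, 0.1767, 0.1334, 0.2208, 0.1948, 0.1807.
Standardized rate: 0.0937×36.34 + 0.1767×68.43 + 0.1334×41.97 + 0.2208×46.15 + 0.1948×49.01 + 0.1807×40.76 = 48.1937 per 100 000.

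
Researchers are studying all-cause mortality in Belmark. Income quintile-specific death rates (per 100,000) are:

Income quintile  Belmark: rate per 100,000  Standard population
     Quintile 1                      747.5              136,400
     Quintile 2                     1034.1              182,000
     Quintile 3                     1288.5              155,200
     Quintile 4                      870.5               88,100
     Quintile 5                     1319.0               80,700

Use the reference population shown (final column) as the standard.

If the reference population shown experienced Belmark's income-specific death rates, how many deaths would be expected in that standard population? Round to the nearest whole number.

6733

Expected deaths = Σ (standard pop × income-specific rate ÷ 100,000)
= 136,400×747.5/100,000 + 182,000×1034.1/100,000 + 155,200×1288.5/100,000 + 88,100×870.5/100,000 + 80,700×1319.0/100,000
= 1019.59 + 1882.06 + 1999.75 + 766.91 + 1064.43 = 6732.75.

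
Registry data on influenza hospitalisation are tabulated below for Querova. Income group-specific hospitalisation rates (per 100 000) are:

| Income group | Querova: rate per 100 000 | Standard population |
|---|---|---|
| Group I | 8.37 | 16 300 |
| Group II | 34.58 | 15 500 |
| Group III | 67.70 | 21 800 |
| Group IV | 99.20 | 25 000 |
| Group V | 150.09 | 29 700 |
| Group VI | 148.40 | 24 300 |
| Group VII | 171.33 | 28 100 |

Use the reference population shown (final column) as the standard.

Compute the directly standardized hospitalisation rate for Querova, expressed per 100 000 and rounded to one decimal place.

108.9

Standard total = 160 700; weights = 0.1014, 0.0965, 0.1357, 0.1556, 0.1848, 0.1512, 0.1749.
Standardized rate: 0.1014×8.37 + 0.0965×34.58 + 0.1357×67.70 + 0.1556×99.20 + 0.1848×150.09 + 0.1512×148.40 + 0.1749×171.33 = 108.9387 per 100 000.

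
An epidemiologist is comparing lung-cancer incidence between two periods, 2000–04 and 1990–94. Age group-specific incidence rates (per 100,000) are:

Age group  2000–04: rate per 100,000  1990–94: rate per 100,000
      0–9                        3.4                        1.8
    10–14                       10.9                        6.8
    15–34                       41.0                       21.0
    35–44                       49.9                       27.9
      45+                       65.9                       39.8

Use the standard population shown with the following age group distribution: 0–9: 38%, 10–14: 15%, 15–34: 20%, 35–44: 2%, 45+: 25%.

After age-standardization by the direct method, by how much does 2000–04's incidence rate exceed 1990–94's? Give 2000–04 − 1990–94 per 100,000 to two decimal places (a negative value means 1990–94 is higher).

12.19

Standard weights: 0.38, 0.15, 0.20, 0.02, 0.25.
2000–04: 0.3800×3.4 + 0.1500×10.9 + 0.2000×41.0 + 0.0200×49.9 + 0.2500×65.9 = 28.6000 per 100,000.
1990–94: 0.3800×1.8 + 0.1500×6.8 + 0.2000×21.0 + 0.0200×27.9 + 0.2500×39.8 = 16.4120 per 100,000.
Difference = 28.6000 − 16.4120 = 12.1880.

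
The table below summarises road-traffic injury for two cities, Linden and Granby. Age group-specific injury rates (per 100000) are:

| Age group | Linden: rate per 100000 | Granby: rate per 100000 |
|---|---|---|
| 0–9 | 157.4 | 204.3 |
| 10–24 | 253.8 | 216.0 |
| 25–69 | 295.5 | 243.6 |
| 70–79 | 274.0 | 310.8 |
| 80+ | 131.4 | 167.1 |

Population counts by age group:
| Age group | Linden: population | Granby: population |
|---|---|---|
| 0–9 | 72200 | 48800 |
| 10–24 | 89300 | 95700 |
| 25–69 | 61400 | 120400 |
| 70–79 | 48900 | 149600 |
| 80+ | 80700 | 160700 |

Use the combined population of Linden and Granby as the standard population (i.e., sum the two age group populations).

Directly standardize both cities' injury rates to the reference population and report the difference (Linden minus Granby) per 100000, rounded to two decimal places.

-5.57

Combined standard total = 927700; weights = 0.1304, 0.1994, 0.1960, 0.2140, 0.2602.
Linden: 0.1304×157.4 + 0.1994×253.8 + 0.1960×295.5 + 0.2140×274.0 + 0.2602×131.4 = 221.8705 per 100000.
Granby: 0.1304×204.3 + 0.1994×216.0 + 0.1960×243.6 + 0.2140×310.8 + 0.2602×167.1 = 227.4426 per 100000.
Difference = 221.8705 − 227.4426 = -5.5721.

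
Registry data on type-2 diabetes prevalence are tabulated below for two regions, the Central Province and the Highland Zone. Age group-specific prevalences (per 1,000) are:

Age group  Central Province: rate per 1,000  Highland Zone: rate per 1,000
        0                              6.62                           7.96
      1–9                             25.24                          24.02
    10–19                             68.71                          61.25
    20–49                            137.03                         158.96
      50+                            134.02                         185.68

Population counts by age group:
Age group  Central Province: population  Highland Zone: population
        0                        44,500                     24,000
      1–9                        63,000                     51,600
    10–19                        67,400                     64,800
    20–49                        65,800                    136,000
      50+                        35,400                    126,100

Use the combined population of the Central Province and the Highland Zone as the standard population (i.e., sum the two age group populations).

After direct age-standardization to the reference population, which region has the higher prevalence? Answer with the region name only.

Combined standard total = 678,600; weights = 0.1009, 0.1689, 0.1948, 0.2974, 0.2380.
The Central Province: 0.1009×6.62 + 0.1689×25.24 + 0.1948×68.71 + 0.2974×137.03 + 0.2380×134.02 = 90.9613 per 1,000.
The Highland Zone: 0.1009×7.96 + 0.1689×24.02 + 0.1948×61.25 + 0.2974×158.96 + 0.2380×185.68 = 108.2532 per 1,000.

Highland Zone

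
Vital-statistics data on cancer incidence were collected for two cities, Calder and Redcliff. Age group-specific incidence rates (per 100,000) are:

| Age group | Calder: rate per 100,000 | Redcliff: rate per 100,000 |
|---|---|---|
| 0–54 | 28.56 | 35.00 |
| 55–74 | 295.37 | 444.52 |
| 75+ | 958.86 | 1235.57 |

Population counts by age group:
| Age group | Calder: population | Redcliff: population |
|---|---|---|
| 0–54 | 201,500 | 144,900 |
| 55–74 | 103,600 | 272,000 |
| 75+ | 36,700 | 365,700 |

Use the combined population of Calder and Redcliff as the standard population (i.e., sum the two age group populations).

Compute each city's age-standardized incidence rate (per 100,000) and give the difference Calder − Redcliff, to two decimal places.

Combined standard total = 1,124,400; weights = 0.3081, 0.3340, 0.3579.
Calder: 0.3081×28.56 + 0.3340×295.37 + 0.3579×958.86 = 450.6220 per 100,000.
Redcliff: 0.3081×35.00 + 0.3340×444.52 + 0.3579×1235.57 = 601.4577 per 100,000.
Difference = 450.6220 − 601.4577 = -150.8357.

-150.84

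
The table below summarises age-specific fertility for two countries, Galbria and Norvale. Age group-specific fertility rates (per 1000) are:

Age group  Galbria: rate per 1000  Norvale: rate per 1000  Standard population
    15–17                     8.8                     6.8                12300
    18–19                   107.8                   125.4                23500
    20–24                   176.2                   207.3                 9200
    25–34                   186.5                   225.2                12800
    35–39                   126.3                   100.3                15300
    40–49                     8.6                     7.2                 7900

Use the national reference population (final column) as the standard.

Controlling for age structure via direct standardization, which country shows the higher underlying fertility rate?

Standard total = 81000; weights = 0.1519, 0.2901, 0.1136, 0.1580, 0.1889, 0.0975.
Galbria: 0.1519×8.8 + 0.2901×107.8 + 0.1136×176.2 + 0.1580×186.5 + 0.1889×126.3 + 0.0975×8.6 = 106.7915 per 1000.
Norvale: 0.1519×6.8 + 0.2901×125.4 + 0.1136×207.3 + 0.1580×225.2 + 0.1889×100.3 + 0.0975×7.2 = 116.1942 per 1000.

Norvale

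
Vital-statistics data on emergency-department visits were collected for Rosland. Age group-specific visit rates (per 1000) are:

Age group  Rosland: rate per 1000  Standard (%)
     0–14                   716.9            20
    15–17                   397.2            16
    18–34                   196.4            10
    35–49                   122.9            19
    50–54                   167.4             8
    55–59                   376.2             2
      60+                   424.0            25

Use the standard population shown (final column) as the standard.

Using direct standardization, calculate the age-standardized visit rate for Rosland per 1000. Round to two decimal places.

376.84

Standard weights: 0.20, 0.16, 0.10, 0.19, 0.08, 0.02, 0.25.
Standardized rate: 0.2000×716.9 + 0.1600×397.2 + 0.1000×196.4 + 0.1900×122.9 + 0.0800×167.4 + 0.0200×376.2 + 0.2500×424.0 = 376.8390 per 1000.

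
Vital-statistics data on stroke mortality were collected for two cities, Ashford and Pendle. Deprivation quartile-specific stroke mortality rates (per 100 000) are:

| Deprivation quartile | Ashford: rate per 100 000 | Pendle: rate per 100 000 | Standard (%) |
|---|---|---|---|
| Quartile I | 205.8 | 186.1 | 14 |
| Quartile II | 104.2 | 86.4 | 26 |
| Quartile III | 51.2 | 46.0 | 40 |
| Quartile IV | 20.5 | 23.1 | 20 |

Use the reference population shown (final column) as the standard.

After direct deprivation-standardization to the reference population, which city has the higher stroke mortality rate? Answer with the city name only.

Standard weights: 0.14, 0.26, 0.40, 0.20.
Ashford: 0.1400×205.8 + 0.2600×104.2 + 0.4000×51.2 + 0.2000×20.5 = 80.4840 per 100 000.
Pendle: 0.1400×186.1 + 0.2600×86.4 + 0.4000×46.0 + 0.2000×23.1 = 71.5380 per 100 000.

Ashford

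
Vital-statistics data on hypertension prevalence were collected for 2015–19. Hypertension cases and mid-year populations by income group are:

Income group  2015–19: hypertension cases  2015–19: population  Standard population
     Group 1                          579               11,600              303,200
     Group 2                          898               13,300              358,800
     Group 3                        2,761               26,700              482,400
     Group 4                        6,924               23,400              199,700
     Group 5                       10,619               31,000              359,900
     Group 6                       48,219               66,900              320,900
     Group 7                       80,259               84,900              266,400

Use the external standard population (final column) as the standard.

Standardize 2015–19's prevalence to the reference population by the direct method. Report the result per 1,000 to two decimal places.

Income-specific rates per 1,000 for 2015–19: 49.914, 67.519, 103.408, 295.897, 342.548, 720.762, 945.336.
Standard total = 2,291,300; weights = 0.1323, 0.1566, 0.2105, 0.0872, 0.1571, 0.1401, 0.1163.
Standardized rate: 0.1323×49.914 + 0.1566×67.519 + 0.2105×103.408 + 0.0872×295.897 + 0.1571×342.548 + 0.1401×720.762 + 0.1163×945.336 = 329.3971 per 1,000.

329.40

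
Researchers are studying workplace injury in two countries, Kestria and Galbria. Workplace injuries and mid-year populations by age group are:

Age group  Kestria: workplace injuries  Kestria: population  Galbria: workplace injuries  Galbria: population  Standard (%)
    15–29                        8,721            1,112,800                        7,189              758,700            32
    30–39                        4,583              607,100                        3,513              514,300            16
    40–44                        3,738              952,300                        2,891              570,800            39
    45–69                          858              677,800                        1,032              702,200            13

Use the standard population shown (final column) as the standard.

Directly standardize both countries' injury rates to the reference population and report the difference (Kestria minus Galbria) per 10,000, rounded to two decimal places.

Age-specific rates per 10,000 for Kestria: 78.37, 75.49, 39.25, 12.66.
For Galbria: 94.75, 68.31, 50.65, 14.70.
Standard weights: 0.32, 0.16, 0.39, 0.13.
Kestria: 0.3200×78.37 + 0.1600×75.49 + 0.3900×39.25 + 0.1300×12.66 = 54.1108 per 10,000.
Galbria: 0.3200×94.75 + 0.1600×68.31 + 0.3900×50.65 + 0.1300×14.70 = 62.9137 per 10,000.
Difference = 54.1108 − 62.9137 = -8.8029.

-8.80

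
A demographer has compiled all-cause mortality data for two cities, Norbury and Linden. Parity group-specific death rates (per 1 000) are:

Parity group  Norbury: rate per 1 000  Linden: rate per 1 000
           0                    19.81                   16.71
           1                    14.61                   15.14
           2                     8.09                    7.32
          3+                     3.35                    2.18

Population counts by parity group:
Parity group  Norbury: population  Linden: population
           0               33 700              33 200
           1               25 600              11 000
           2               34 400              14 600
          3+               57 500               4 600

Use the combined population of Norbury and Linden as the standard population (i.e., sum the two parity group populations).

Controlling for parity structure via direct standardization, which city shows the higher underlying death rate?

Combined standard total = 214 600; weights = 0.3117, 0.1705, 0.2283, 0.2894.
Norbury: 0.3117×19.81 + 0.1705×14.61 + 0.2283×8.09 + 0.2894×3.35 = 11.4840 per 1 000.
Linden: 0.3117×16.71 + 0.1705×15.14 + 0.2283×7.32 + 0.2894×2.18 = 10.0936 per 1 000.
The crude rates (10.00 vs 13.22) would put Linden higher, but that reflects its parity composition; once standardized to a common parity structure, Norbury has the higher underlying rate.

Norbury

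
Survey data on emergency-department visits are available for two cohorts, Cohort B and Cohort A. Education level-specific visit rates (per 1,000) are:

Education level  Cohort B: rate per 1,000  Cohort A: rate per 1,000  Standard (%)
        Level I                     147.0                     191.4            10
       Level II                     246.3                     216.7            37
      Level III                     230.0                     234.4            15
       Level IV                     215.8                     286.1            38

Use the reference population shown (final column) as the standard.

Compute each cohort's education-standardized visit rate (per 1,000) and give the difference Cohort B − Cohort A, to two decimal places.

-20.86

Standard weights: 0.10, 0.37, 0.15, 0.38.
Cohort B: 0.1000×147.0 + 0.3700×246.3 + 0.1500×230.0 + 0.3800×215.8 = 222.3350 per 1,000.
Cohort A: 0.1000×191.4 + 0.3700×216.7 + 0.1500×234.4 + 0.3800×286.1 = 243.1970 per 1,000.
Difference = 222.3350 − 243.1970 = -20.8620.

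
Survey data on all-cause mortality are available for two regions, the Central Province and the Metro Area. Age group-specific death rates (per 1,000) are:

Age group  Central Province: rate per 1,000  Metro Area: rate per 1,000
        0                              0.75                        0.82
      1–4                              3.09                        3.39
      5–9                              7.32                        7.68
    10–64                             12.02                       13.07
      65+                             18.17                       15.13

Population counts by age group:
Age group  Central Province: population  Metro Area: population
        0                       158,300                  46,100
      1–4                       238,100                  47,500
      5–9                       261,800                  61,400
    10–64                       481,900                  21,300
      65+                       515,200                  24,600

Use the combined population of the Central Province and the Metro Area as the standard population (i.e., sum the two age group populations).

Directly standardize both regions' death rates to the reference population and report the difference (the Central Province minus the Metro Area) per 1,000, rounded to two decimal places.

0.48

Combined standard total = 1,856,200; weights = 0.1101, 0.1539, 0.1741, 0.2711, 0.2908.
The Central Province: 0.1101×0.75 + 0.1539×3.09 + 0.1741×7.32 + 0.2711×12.02 + 0.2908×18.17 = 10.3751 per 1,000.
The Metro Area: 0.1101×0.82 + 0.1539×3.39 + 0.1741×7.68 + 0.2711×13.07 + 0.2908×15.13 = 9.8922 per 1,000.
Difference = 10.3751 − 9.8922 = 0.4829.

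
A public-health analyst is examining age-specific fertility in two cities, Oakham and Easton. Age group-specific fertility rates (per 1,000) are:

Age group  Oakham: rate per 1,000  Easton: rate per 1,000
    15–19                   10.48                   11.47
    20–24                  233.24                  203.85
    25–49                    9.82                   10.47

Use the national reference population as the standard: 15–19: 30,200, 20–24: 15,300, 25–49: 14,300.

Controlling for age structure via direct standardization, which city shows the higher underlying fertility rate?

Oakham

Standard total = 59,800; weights = 0.5050, 0.2559, 0.2391.
Oakham: 0.5050×10.48 + 0.2559×233.24 + 0.2391×9.82 = 67.3160 per 1,000.
Easton: 0.5050×11.47 + 0.2559×203.85 + 0.2391×10.47 = 60.4518 per 1,000.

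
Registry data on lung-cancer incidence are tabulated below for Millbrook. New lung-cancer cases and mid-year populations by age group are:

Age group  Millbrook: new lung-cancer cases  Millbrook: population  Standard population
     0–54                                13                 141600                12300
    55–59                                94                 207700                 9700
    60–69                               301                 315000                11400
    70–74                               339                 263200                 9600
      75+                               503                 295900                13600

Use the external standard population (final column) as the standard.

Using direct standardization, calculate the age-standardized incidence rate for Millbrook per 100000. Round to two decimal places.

Age-specific rates per 100000 for Millbrook: 9.18, 45.26, 95.56, 128.80, 169.99.
Standard total = 56600; weights = 0.2173, 0.1714, 0.2014, 0.1696, 0.2403.
Standardized rate: 0.2173×9.18 + 0.1714×45.26 + 0.2014×95.56 + 0.1696×128.80 + 0.2403×169.99 = 91.6889 per 100000.

91.69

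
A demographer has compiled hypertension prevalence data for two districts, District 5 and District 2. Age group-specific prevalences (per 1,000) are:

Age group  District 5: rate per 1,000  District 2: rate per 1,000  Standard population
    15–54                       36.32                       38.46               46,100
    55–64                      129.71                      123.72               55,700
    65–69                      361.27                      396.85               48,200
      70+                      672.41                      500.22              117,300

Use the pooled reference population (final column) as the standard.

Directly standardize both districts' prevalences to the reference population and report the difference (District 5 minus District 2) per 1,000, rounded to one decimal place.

Standard total = 267,300; weights = 0.1725, 0.2084, 0.1803, 0.4388.
District 5: 0.1725×36.32 + 0.2084×129.71 + 0.1803×361.27 + 0.4388×672.41 = 393.5133 per 1,000.
District 2: 0.1725×38.46 + 0.2084×123.72 + 0.1803×396.85 + 0.4388×500.22 = 323.4874 per 1,000.
Difference = 393.5133 − 323.4874 = 70.0259.

70.0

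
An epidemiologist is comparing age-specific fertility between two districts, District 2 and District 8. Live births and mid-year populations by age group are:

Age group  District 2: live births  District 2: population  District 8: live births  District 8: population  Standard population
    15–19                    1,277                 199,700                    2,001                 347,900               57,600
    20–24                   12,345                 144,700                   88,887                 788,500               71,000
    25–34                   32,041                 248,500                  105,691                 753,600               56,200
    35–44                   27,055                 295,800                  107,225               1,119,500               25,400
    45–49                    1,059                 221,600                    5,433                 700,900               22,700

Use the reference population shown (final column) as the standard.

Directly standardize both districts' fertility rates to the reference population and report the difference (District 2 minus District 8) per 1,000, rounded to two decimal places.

Age-specific rates per 1,000 for District 2: 6.395, 85.314, 128.938, 91.464, 4.779.
For District 8: 5.752, 112.729, 140.248, 95.779, 7.751.
Standard total = 232,900; weights = 0.2473, 0.3049, 0.2413, 0.1091, 0.0975.
District 2: 0.2473×6.395 + 0.3049×85.314 + 0.2413×128.938 + 0.1091×91.464 + 0.0975×4.779 = 69.1439 per 1,000.
District 8: 0.2473×5.752 + 0.3049×112.729 + 0.2413×140.248 + 0.1091×95.779 + 0.0975×7.751 = 80.8320 per 1,000.
Difference = 69.1439 − 80.8320 = -11.6881.

-11.69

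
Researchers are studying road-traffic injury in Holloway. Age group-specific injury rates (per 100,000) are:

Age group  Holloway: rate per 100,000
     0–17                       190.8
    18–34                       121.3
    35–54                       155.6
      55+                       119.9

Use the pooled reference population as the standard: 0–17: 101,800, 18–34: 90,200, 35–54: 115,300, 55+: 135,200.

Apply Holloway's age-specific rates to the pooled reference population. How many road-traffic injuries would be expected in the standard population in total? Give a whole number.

645

Expected road-traffic injuries = Σ (standard pop × age-specific rate ÷ 100,000)
= 101,800×190.8/100,000 + 90,200×121.3/100,000 + 115,300×155.6/100,000 + 135,200×119.9/100,000
= 194.23 + 109.41 + 179.41 + 162.10 = 645.16.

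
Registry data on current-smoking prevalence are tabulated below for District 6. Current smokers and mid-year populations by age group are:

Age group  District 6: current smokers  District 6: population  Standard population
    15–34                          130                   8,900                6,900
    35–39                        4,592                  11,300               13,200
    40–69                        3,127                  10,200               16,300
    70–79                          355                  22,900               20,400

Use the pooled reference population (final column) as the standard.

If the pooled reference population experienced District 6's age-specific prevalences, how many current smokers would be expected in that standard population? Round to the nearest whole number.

10778

Age-specific rates per 1,000 for District 6: 14.607, 406.372, 306.569, 15.502.
Expected current smokers = Σ (standard pop × age-specific rate ÷ 1,000)
= 6,900×14.607/1,000 + 13,200×406.372/1,000 + 16,300×306.569/1,000 + 20,400×15.502/1,000
= 100.79 + 5364.11 + 4997.07 + 316.24 = 10778.21.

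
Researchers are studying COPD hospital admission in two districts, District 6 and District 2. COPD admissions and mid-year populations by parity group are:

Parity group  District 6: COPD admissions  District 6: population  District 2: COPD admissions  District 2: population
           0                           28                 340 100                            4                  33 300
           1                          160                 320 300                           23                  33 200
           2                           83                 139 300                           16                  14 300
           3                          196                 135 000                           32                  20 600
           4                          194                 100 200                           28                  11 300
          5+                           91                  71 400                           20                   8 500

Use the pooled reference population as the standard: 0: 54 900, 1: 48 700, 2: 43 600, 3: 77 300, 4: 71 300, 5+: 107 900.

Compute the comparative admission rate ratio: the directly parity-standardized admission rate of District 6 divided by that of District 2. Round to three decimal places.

0.692

Parity-specific rates per 10 000 for District 6: 0.82, 5.00, 5.96, 14.52, 19.36, 12.75.
For District 2: 1.20, 6.93, 11.19, 15.53, 24.78, 23.53.
Standard total = 403 700; weights = 0.1360, 0.1206, 0.1080, 0.1915, 0.1766, 0.2673.
District 6: 0.1360×0.82 + 0.1206×5.00 + 0.1080×5.96 + 0.1915×14.52 + 0.1766×19.36 + 0.2673×12.75 = 10.9641 per 10 000.
District 2: 0.1360×1.20 + 0.1206×6.93 + 0.1080×11.19 + 0.1915×15.53 + 0.1766×24.78 + 0.2673×23.53 = 15.8471 per 10 000.
Ratio = 10.9641 ÷ 15.8471 = 0.69186.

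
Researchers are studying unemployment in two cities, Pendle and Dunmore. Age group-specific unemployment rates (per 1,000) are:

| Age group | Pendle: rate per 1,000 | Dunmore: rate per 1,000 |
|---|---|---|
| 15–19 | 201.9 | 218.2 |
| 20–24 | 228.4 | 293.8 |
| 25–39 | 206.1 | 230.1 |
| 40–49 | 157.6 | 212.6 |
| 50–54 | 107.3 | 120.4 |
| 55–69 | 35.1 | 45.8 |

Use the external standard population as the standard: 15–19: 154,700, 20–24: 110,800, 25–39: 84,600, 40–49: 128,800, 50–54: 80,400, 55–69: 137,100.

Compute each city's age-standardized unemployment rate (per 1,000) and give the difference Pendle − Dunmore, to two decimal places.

-30.73

Standard total = 696,400; weights = 0.2221, 0.1591, 0.1215, 0.1850, 0.1155, 0.1969.
Pendle: 0.2221×201.9 + 0.1591×228.4 + 0.1215×206.1 + 0.1850×157.6 + 0.1155×107.3 + 0.1969×35.1 = 154.6736 per 1,000.
Dunmore: 0.2221×218.2 + 0.1591×293.8 + 0.1215×230.1 + 0.1850×212.6 + 0.1155×120.4 + 0.1969×45.8 = 185.4067 per 1,000.
Difference = 154.6736 − 185.4067 = -30.7331.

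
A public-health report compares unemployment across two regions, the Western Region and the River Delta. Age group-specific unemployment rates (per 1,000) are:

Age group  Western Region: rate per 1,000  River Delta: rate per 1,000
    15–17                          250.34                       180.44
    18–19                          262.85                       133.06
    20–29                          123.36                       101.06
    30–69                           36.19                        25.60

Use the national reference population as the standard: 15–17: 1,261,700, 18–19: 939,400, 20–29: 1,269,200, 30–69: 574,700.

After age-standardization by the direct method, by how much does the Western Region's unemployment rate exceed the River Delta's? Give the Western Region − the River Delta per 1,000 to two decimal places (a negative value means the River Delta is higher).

60.45

Standard total = 4,045,000; weights = 0.3119, 0.2322, 0.3138, 0.1421.
The Western Region: 0.3119×250.34 + 0.2322×262.85 + 0.3138×123.36 + 0.1421×36.19 = 182.9771 per 1,000.
The River Delta: 0.3119×180.44 + 0.2322×133.06 + 0.3138×101.06 + 0.1421×25.60 = 122.5304 per 1,000.
Difference = 182.9771 − 122.5304 = 60.4467.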